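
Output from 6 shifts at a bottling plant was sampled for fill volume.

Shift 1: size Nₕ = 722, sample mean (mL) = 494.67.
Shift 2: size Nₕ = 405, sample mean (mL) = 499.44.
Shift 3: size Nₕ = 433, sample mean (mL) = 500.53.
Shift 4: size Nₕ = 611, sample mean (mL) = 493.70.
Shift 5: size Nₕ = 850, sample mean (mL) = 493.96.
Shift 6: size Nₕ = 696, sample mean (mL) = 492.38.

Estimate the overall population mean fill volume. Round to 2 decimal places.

495.12

x̄_st = (Σ Nₕx̄ₕ) / (Σ Nₕ) = (722·494.67 + 405·499.44 + 433·500.53 + 611·493.70 + 850·493.96 + 696·492.38) / 3717
= 1840367.61 / 3717 = 495.1218... → 495.12.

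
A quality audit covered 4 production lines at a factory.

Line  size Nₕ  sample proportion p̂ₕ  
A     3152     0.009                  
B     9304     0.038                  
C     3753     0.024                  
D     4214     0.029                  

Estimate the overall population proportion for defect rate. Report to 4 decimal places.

N = 3152 + 9304 + 3753 + 4214 = 20423.
Overall proportion = Σ (Nₕ/N)·p̂ₕ.
Σ Nₕp̂ₕ = 28.368 + 353.552 + 90.072 + 122.206 = 594.198.
594.198 / 20423 = 0.029095... → 0.0291.

0.0291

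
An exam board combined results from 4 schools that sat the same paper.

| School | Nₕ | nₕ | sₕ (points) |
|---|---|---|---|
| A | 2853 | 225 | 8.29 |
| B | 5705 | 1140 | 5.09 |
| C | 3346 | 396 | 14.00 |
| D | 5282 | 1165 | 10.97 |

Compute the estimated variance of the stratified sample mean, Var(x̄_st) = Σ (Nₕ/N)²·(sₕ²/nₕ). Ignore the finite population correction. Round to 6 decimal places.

N = 17186. Term for each stratum: Wₕ²sₕ²/nₕ.
Var(x̄_st) = 0.008417449 + 0.002504335 + 0.018761309 + 0.009757409 = 0.039440502 → 0.039441.

0.039441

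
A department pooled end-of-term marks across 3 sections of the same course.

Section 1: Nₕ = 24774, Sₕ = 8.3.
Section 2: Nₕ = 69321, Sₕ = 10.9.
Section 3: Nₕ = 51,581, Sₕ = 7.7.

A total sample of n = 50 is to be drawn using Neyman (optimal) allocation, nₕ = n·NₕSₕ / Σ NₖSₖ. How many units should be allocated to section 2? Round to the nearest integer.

28

Σ NₕSₕ = 24774·8.3 + 69321·10.9 + 51581·7.7 = 1358396.8.
Share for 2: 755598.9/1358396.8 = 0.55624.
n_2 = 50 × 0.55624 = 27.812... → 28.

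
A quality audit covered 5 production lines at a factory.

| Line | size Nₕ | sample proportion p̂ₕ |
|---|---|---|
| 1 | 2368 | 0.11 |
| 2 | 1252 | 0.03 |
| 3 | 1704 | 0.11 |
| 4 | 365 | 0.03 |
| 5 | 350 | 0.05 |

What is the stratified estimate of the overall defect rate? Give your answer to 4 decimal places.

N = 2368 + 1252 + 1704 + 365 + 350 = 6039.
Overall proportion = Σ (Nₕ/N)·p̂ₕ.
Σ Nₕp̂ₕ = 260.48 + 37.56 + 187.44 + 10.95 + 17.5 = 513.93.
513.93 / 6039 = 0.085102... → 0.0851.

0.0851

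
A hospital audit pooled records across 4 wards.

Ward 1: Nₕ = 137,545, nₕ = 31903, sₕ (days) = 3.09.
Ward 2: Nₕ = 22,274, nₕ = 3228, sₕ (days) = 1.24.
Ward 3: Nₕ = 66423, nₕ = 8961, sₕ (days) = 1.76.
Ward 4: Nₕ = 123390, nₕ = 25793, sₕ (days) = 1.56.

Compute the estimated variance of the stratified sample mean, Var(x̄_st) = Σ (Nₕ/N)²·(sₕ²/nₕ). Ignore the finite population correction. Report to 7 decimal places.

N = 349632; Wₕ = Nₕ/N.
ward 1: (137545/349632)²·3.09²/31903 = 0.0000463183
ward 2: (22274/349632)²·1.24²/3228 = 0.0000019332
ward 3: (66423/349632)²·1.76²/8961 = 0.0000124762
ward 4: (123390/349632)²·1.56²/25793 = 0.0000117513
Sum = 0.0000724790 → 0.0000725.

0.0000725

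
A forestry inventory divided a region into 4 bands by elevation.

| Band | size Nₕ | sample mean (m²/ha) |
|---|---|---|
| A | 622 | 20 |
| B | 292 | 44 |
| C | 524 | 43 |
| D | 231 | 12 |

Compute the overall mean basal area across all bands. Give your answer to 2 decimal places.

N = 622 + 292 + 524 + 231 = 1669.
The stratified mean weights each stratum mean by its population share Nₕ/N.
Σ Nₕx̄ₕ = 622·20 + 292·44 + 524·43 + 231·12 = 12440 + 12848 + 22532 + 2772 = 50592.
Divide by N: 50592 / 1669 = 30.3128... → 30.31.

30.31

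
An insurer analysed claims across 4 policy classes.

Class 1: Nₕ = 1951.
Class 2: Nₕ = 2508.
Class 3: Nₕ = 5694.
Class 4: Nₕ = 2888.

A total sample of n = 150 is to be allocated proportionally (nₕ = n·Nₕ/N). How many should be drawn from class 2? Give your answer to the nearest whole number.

N = 1951 + 2508 + 5694 + 2888 = 13041.
n_2 = 150·2508/13041 = 28.847... → 29.

29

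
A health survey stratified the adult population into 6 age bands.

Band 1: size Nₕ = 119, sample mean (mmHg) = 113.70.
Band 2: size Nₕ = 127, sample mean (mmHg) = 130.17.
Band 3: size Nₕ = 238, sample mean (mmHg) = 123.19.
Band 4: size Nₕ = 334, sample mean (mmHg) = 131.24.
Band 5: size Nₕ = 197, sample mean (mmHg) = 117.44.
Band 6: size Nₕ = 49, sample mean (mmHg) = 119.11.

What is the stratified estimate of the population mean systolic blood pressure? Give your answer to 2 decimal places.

124.24

x̄_st = (Σ Nₕx̄ₕ) / (Σ Nₕ) = (119·113.70 + 127·130.17 + 238·123.19 + 334·131.24 + 197·117.44 + 49·119.11) / 1064
= 132187.34 / 1064 = 124.2362... → 124.24.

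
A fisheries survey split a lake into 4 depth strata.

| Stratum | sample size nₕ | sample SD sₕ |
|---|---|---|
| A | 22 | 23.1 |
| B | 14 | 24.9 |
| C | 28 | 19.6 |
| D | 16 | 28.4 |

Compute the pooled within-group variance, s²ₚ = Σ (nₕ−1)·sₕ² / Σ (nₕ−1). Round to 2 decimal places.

Degrees of freedom: 21 + 13 + 27 + 15 = 76.
Σ(nₕ−1)sₕ² = 21·533.61 + 13·620.01 + 27·384.16 + 15·806.56 = 41736.66.
s²ₚ = 41736.66 / 76 = 549.1666... → 549.17.

549.17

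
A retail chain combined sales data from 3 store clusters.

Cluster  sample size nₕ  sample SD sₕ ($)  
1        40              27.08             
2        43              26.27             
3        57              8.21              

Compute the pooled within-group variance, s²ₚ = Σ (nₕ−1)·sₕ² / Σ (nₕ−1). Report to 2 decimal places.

447.88

Degrees of freedom: 39 + 42 + 56 = 137.
Σ(nₕ−1)sₕ² = 39·733.3264 + 42·690.1129 + 56·67.4041 = 61359.101.
s²ₚ = 61359.101 / 137 = 447.8766... → 447.88.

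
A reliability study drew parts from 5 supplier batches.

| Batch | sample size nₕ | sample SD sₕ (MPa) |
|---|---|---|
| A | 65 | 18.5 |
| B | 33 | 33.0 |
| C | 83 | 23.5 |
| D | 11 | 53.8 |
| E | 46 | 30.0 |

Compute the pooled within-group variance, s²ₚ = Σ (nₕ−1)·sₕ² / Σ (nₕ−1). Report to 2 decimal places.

Degrees of freedom: 64 + 32 + 82 + 10 + 45 = 233.
Σ(nₕ−1)sₕ² = 64·342.25 + 32·1089 + 82·552.25 + 10·2894.44 + 45·900 = 171480.9.
s²ₚ = 171480.9 / 233 = 735.9695... → 735.97.

735.97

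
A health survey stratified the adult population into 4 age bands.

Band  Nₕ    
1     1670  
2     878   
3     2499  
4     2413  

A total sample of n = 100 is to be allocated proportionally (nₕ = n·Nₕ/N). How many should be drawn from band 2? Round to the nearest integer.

12

N = 1670 + 878 + 2499 + 2413 = 7460.
n_2 = 100·878/7460 = 11.769... → 12.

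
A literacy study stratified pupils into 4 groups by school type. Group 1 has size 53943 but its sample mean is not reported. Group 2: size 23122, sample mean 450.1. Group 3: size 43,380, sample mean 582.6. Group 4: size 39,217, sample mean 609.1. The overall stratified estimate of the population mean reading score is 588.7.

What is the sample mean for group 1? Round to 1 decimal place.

N = 53943 + 23122 + 43380 + 39217 = 159662.
Overall total = μ·N = 588.7·159662 = 93993019.4.
Subtract the known strata: 23122·450.1 + 43380·582.6 + 39217·609.1 = 59567474.9.
Remaining total for group 1: 93993019.4 − 59567474.9 = 34425544.5.
Divide by its size: 34425544.5 / 53943 = 638.184... → 638.2.

638.2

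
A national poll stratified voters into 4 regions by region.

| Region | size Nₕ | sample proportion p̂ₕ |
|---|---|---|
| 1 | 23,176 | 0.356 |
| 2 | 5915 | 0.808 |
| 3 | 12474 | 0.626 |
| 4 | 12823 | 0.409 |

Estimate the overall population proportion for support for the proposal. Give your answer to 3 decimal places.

N = 23176 + 5915 + 12474 + 12823 = 54388.
Overall proportion = Σ (Nₕ/N)·p̂ₕ.
Σ Nₕp̂ₕ = 8250.656 + 4779.32 + 7808.724 + 5244.607 = 26083.307.
26083.307 / 54388 = 0.47958... → 0.480.

0.480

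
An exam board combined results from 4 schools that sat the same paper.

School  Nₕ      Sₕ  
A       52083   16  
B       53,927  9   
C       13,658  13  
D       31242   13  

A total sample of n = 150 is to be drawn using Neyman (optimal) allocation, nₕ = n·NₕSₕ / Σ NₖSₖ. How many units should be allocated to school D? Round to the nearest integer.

A: NₕSₕ = 52083·16 = 833328
B: NₕSₕ = 53927·9 = 485343
C: NₕSₕ = 13658·13 = 177554
D: NₕSₕ = 31242·13 = 406146
Σ NₕSₕ = 1902371.
n_D = 150·406146/1902371 = 32.024... → 32.

32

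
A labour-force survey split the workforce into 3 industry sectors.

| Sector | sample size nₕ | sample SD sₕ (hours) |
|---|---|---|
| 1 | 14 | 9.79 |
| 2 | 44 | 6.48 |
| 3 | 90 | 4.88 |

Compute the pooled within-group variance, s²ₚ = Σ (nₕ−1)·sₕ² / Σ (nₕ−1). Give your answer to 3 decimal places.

35.662

1: (14−1)·9.79² = 13·95.8441 = 1245.9733
2: (44−1)·6.48² = 43·41.9904 = 1805.5872
3: (90−1)·4.88² = 89·23.8144 = 2119.4816
Numerator = 5171.0421; denominator = Σ(nₕ−1) = 145.
s²ₚ = 5171.0421/145 = 35.66236... → 35.662.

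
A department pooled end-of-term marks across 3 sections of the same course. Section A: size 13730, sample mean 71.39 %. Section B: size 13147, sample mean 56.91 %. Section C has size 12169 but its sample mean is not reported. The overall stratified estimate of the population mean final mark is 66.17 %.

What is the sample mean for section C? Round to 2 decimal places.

70.28

Σ Nₕx̄ₕ = N·μ, so 12169·x̄_C = 39046·66.17 − (13730·71.39 + 13147·56.91).
= 2583673.82 − 1728380.47 = 855293.35.
x̄_C = 855293.35 / 12169 = 70.2846... → 70.28.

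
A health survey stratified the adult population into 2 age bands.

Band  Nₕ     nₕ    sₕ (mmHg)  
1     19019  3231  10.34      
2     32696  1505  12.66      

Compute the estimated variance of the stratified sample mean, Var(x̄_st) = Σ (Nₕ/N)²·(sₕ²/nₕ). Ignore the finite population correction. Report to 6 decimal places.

N = 51715; Wₕ = Nₕ/N.
band 1: (19019/51715)²·10.34²/3231 = 0.004475550
band 2: (32696/51715)²·12.66²/1505 = 0.042568378
Sum = 0.047043928 → 0.047044.

0.047044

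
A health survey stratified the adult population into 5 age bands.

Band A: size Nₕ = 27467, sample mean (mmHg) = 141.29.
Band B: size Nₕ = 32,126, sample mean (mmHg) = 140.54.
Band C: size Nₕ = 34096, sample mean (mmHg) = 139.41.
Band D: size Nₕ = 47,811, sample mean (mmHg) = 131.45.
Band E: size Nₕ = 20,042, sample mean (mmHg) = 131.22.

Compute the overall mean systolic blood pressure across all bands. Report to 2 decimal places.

N = 161542; weights Wₕ = Nₕ/N = (0.1700, 0.1989, 0.2111, 0.2960, 0.1241).
x̄_st = Σ Wₕ·x̄ₕ = 0.1700·141.29 + 0.1989·140.54 + 0.2111·139.41 + 0.2960·131.45 + 0.1241·131.22 ≈ 136.5824...
→ 136.58.

136.58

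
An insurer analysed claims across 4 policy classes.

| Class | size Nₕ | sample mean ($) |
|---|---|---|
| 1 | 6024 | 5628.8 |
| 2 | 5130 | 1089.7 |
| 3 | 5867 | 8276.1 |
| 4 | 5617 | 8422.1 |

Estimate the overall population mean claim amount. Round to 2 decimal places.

5979.37

N = 6024 + 5130 + 5867 + 5617 = 22638.
Overall mean = Σ (Nₕ/N)·x̄ₕ — weight by population share, not a simple average.
Σ Nₕx̄ₕ = 6024·5628.8 + 5130·1089.7 + 5867·8276.1 + 5617·8422.1 = 33907891.2 + 5590161 + 48555878.7 + 47306935.7 = 135360866.6.
Divide by N: 135360866.6 / 22638 = 5979.3651... → 5979.37.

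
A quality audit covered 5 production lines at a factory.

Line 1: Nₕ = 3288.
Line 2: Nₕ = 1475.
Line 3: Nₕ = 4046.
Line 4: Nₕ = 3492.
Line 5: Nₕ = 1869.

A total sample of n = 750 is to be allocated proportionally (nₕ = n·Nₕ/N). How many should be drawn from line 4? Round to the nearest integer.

185

Share of line 4 = 3492/14170 = 0.24644.
Allocate 750 × 0.24644 = 184.827... → 185.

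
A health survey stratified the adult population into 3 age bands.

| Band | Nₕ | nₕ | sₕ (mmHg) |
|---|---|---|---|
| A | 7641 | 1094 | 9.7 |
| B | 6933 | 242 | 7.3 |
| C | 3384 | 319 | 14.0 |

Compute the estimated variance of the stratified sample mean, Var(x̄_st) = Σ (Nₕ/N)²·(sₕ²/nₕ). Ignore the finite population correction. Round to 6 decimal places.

N = 17958; Wₕ = Nₕ/N.
band A: (7641/17958)²·9.7²/1094 = 0.015570789
band B: (6933/17958)²·7.3²/242 = 0.032821379
band C: (3384/17958)²·14.0²/319 = 0.021817760
Sum = 0.070209928 → 0.070210.

0.070210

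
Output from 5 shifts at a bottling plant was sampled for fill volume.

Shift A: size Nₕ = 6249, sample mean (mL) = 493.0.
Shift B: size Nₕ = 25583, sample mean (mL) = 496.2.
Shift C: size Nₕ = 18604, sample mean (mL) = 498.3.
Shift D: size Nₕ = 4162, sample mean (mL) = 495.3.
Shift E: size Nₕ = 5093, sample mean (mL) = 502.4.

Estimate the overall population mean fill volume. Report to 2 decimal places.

496.99

x̄_st = (Σ Nₕx̄ₕ) / (Σ Nₕ) = (6249·493.0 + 25583·496.2 + 18604·498.3 + 4162·495.3 + 5093·502.4) / 59691
= 29665576.6 / 59691 = 496.9858... → 496.99.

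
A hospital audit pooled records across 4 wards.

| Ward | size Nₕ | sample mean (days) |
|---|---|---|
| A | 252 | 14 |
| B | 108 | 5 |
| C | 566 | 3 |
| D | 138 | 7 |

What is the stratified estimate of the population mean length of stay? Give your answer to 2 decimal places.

6.33

N = 1064; weights Wₕ = Nₕ/N = (0.2368, 0.1015, 0.5320, 0.1297).
x̄_st = Σ Wₕ·x̄ₕ = 0.2368·14 + 0.1015·5 + 0.5320·3 + 0.1297·7 ≈ 6.3271...
→ 6.33.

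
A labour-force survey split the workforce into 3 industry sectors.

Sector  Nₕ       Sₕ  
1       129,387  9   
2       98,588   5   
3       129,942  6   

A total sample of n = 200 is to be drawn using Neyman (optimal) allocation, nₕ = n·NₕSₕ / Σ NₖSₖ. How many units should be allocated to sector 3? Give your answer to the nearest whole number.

64

1: NₕSₕ = 129387·9 = 1164483
2: NₕSₕ = 98588·5 = 492940
3: NₕSₕ = 129942·6 = 779652
Σ NₕSₕ = 2437075.
n_3 = 200·779652/2437075 = 63.983... → 64.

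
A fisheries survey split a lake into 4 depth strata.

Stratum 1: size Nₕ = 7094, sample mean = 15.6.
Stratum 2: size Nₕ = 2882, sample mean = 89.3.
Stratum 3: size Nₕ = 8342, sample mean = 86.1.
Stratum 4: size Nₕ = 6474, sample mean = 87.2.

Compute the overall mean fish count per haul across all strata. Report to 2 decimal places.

N = 24792; weights Wₕ = Nₕ/N = (0.2861, 0.1162, 0.3365, 0.2611).
x̄_st = Σ Wₕ·x̄ₕ = 0.2861·15.6 + 0.1162·89.3 + 0.3365·86.1 + 0.2611·87.2 ≈ 66.5863...
→ 66.59.

66.59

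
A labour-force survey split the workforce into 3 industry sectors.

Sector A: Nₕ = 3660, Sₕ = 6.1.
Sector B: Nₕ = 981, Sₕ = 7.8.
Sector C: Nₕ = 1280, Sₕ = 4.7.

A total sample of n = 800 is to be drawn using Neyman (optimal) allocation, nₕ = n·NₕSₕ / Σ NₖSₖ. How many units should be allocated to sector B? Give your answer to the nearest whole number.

Σ NₕSₕ = 3660·6.1 + 981·7.8 + 1280·4.7 = 35993.8.
Share for B: 7651.8/35993.8 = 0.21259.
n_B = 800 × 0.21259 = 170.069... → 170.

170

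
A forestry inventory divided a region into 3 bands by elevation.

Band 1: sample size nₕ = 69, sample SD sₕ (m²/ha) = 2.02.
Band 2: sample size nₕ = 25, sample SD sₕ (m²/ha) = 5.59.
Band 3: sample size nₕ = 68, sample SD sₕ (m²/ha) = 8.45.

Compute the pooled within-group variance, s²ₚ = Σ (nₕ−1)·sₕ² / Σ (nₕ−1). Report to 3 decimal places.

1: (69−1)·2.02² = 68·4.0804 = 277.4672
2: (25−1)·5.59² = 24·31.2481 = 749.9544
3: (68−1)·8.45² = 67·71.4025 = 4783.9675
Numerator = 5811.3891; denominator = Σ(nₕ−1) = 159.
s²ₚ = 5811.3891/159 = 36.54962... → 36.550.

36.550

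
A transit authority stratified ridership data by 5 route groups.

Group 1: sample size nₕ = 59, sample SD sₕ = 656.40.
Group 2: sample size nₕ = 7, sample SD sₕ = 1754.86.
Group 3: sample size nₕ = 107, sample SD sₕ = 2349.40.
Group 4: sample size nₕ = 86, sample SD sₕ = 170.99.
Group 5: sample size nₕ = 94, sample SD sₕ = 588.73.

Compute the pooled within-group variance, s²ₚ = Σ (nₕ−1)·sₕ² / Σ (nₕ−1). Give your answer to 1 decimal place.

1905955.5

Degrees of freedom: 58 + 6 + 106 + 85 + 93 = 348.
Σ(nₕ−1)sₕ² = 58·430860.96 + 6·3079533.6196 + 106·5519680.36 + 85·29237.5801 + 93·346603.0129 = 663272530.0658.
s²ₚ = 663272530.0658 / 348 = 1905955.546... → 1905955.5.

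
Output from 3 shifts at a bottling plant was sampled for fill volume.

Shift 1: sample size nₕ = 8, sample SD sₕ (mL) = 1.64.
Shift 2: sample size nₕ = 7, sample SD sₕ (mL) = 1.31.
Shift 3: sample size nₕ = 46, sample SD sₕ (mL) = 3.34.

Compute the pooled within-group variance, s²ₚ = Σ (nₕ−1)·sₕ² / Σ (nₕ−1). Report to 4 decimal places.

1: (8−1)·1.64² = 7·2.6896 = 18.8272
2: (7−1)·1.31² = 6·1.7161 = 10.2966
3: (46−1)·3.34² = 45·11.1556 = 502.002
Numerator = 531.1258; denominator = Σ(nₕ−1) = 58.
s²ₚ = 531.1258/58 = 9.157341... → 9.1573.

9.1573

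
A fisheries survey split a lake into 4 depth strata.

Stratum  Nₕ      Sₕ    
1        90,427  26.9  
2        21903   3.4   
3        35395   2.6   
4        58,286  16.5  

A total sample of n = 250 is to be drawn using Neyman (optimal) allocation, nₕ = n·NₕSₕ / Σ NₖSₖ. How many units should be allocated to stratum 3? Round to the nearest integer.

6

1: NₕSₕ = 90427·26.9 = 2432486.3
2: NₕSₕ = 21903·3.4 = 74470.2
3: NₕSₕ = 35395·2.6 = 92027
4: NₕSₕ = 58286·16.5 = 961719
Σ NₕSₕ = 3560702.5.
n_3 = 250·92027/3560702.5 = 6.461... → 6.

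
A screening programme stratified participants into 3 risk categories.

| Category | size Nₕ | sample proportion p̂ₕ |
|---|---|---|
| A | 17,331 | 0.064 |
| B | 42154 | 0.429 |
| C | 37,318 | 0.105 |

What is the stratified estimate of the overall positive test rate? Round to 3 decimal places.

0.239

Wₕ = Nₕ/N with N = 96803: 0.1790, 0.4355, 0.3855.
p̂_st = 0.1790·0.064 + 0.4355·0.429 + 0.3855·0.105 ≈ 0.23875... → 0.239.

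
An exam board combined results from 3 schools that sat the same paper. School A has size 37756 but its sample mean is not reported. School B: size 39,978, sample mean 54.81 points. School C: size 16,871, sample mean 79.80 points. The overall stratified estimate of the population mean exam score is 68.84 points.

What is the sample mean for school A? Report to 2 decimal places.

N = 37756 + 39978 + 16871 = 94605.
Overall total = μ·N = 68.84·94605 = 6512608.2.
Subtract the known strata: 39978·54.81 + 16871·79.80 = 3537499.98.
Remaining total for school A: 6512608.2 − 3537499.98 = 2975108.22.
Divide by its size: 2975108.22 / 37756 = 78.7983... → 78.80.

78.80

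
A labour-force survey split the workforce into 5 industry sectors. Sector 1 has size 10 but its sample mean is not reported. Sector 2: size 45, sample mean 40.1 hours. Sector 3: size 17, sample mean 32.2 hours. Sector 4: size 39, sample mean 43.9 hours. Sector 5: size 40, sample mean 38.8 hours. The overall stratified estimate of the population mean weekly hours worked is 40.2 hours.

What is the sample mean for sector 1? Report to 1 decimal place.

N = 10 + 45 + 17 + 39 + 40 = 151.
Overall total = μ·N = 40.2·151 = 6070.2.
Subtract the known strata: 45·40.1 + 17·32.2 + 39·43.9 + 40·38.8 = 5616.
Remaining total for sector 1: 6070.2 − 5616 = 454.2.
Divide by its size: 454.2 / 10 = 45.42 → 45.4.

45.4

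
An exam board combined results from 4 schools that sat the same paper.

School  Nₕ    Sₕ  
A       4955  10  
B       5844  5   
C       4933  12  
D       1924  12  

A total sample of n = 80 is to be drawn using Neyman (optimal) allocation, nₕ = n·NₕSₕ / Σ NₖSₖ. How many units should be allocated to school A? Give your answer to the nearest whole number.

25

Σ NₕSₕ = 4955·10 + 5844·5 + 4933·12 + 1924·12 = 161054.
Share for A: 49550/161054 = 0.30766.
n_A = 80 × 0.30766 = 24.613... → 25.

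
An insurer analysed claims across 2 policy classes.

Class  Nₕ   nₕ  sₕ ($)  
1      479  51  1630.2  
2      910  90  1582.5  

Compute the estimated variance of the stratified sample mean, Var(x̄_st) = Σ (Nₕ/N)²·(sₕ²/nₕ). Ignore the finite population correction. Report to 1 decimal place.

N = 1389; Wₕ = Nₕ/N.
class 1: (479/1389)²·1630.2²/51 = 6196.9521
class 2: (910/1389)²·1582.5²/90 = 11943.2692
Sum = 18140.2213 → 18140.2.

18140.2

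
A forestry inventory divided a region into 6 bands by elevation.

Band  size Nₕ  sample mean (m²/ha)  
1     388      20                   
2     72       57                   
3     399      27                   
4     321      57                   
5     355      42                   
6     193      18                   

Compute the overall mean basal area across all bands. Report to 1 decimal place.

34.3

x̄_st = (Σ Nₕx̄ₕ) / (Σ Nₕ) = (388·20 + 72·57 + 399·27 + 321·57 + 355·42 + 193·18) / 1728
= 59318 / 1728 = 34.328... → 34.3.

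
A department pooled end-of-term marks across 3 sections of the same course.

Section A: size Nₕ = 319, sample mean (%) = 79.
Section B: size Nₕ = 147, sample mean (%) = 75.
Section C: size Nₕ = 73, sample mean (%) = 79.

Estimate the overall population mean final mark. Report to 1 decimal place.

N = 539; weights Wₕ = Nₕ/N = (0.5918, 0.2727, 0.1354).
x̄_st = Σ Wₕ·x̄ₕ = 0.5918·79 + 0.2727·75 + 0.1354·79 ≈ 77.909...
→ 77.9.

77.9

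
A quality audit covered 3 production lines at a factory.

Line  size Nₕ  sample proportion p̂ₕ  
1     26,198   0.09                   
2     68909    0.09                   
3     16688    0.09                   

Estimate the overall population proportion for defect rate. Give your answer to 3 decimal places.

0.090

N = 26198 + 68909 + 16688 = 111795.
Overall proportion = Σ (Nₕ/N)·p̂ₕ.
Σ Nₕp̂ₕ = 2357.82 + 6201.81 + 1501.92 = 10061.55.
10061.55 / 111795 = 0.09 → 0.090.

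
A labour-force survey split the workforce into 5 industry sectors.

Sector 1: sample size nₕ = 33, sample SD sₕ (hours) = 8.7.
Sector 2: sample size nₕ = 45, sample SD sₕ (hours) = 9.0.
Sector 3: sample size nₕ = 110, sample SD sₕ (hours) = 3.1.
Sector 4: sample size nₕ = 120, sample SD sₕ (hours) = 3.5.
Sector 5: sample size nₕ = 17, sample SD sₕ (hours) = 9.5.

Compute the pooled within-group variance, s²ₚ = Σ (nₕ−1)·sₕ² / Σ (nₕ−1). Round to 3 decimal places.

31.048

1: (33−1)·8.7² = 32·75.69 = 2422.08
2: (45−1)·9.0² = 44·81 = 3564
3: (110−1)·3.1² = 109·9.61 = 1047.49
4: (120−1)·3.5² = 119·12.25 = 1457.75
5: (17−1)·9.5² = 16·90.25 = 1444
Numerator = 9935.32; denominator = Σ(nₕ−1) = 320.
s²ₚ = 9935.32/320 = 31.04788... → 31.048.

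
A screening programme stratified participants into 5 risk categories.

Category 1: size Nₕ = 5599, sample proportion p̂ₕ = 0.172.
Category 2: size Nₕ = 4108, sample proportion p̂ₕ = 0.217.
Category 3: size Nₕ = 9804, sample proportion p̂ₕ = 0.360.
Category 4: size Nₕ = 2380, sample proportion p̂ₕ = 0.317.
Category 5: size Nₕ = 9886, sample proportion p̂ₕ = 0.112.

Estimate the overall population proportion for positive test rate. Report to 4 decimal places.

Wₕ = Nₕ/N with N = 31777: 0.1762, 0.1293, 0.3085, 0.0749, 0.3111.
p̂_st = 0.1762·0.172 + 0.1293·0.217 + 0.3085·0.360 + 0.0749·0.317 + 0.3111·0.112 ≈ 0.228014... → 0.2280.

0.2280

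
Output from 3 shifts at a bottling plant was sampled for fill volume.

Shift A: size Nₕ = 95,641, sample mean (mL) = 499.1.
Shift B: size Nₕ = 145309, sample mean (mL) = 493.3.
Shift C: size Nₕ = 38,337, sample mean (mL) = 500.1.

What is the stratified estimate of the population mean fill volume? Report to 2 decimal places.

x̄_st = (Σ Nₕx̄ₕ) / (Σ Nₕ) = (95641·499.1 + 145309·493.3 + 38337·500.1) / 279287
= 138587686.5 / 279287 = 496.2196... → 496.22.

496.22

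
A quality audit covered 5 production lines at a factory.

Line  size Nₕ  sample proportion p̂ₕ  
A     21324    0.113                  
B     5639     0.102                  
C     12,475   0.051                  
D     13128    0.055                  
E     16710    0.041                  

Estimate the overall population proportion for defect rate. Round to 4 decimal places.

0.0726

N = 21324 + 5639 + 12475 + 13128 + 16710 = 69276.
Overall proportion = Σ (Nₕ/N)·p̂ₕ.
Σ Nₕp̂ₕ = 2409.612 + 575.178 + 636.225 + 722.04 + 685.11 = 5028.165.
5028.165 / 69276 = 0.072582... → 0.0726.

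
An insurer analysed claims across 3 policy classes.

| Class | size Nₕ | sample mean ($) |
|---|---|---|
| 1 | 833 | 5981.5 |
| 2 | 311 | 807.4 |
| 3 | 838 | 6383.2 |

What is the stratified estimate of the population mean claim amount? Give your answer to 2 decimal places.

5339.46

N = 1982; weights Wₕ = Nₕ/N = (0.4203, 0.1569, 0.4228).
x̄_st = Σ Wₕ·x̄ₕ = 0.4203·5981.5 + 0.1569·807.4 + 0.4228·6383.2 ≈ 5339.4614...
→ 5339.46.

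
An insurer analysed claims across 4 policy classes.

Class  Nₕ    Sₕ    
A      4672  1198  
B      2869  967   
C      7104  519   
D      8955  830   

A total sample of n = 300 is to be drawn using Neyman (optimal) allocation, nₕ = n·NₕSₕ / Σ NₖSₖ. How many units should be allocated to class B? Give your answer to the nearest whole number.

43

A: NₕSₕ = 4672·1198 = 5597056
B: NₕSₕ = 2869·967 = 2774323
C: NₕSₕ = 7104·519 = 3686976
D: NₕSₕ = 8955·830 = 7432650
Σ NₕSₕ = 19491005.
n_B = 300·2774323/19491005 = 42.702... → 43.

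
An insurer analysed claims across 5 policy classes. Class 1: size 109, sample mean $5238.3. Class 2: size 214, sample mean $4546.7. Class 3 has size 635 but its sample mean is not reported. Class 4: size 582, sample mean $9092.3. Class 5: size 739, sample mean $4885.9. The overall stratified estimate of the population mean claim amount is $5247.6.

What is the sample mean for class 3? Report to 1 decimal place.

N = 109 + 214 + 635 + 582 + 739 = 2279.
Overall total = μ·N = 5247.6·2279 = 11959280.4.
Subtract the known strata: 109·5238.3 + 214·4546.7 + 582·9092.3 + 739·4885.9 = 10446367.2.
Remaining total for class 3: 11959280.4 − 10446367.2 = 1512913.2.
Divide by its size: 1512913.2 / 635 = 2382.540... → 2382.5.

2382.5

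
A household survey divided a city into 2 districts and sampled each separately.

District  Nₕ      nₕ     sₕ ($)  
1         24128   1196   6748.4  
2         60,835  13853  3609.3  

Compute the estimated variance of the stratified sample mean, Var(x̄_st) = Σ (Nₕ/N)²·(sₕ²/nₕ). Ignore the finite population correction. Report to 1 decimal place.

3552.9

N = 84963; Wₕ = Nₕ/N.
district 1: (24128/84963)²·6748.4²/1196 = 3070.8134
district 2: (60835/84963)²·3609.3²/13853 = 482.1137
Sum = 3552.9271 → 3552.9.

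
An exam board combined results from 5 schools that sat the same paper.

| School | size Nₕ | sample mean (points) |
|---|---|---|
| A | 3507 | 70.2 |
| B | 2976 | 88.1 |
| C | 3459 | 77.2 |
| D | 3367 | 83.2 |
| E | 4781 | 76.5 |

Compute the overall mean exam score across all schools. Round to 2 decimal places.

78.57

N = 3507 + 2976 + 3459 + 3367 + 4781 = 18090.
The stratified mean weights each stratum mean by its population share Nₕ/N.
Σ Nₕx̄ₕ = 3507·70.2 + 2976·88.1 + 3459·77.2 + 3367·83.2 + 4781·76.5 = 246191.4 + 262185.6 + 267034.8 + 280134.4 + 365746.5 = 1421292.7.
Divide by N: 1421292.7 / 18090 = 78.5679... → 78.57.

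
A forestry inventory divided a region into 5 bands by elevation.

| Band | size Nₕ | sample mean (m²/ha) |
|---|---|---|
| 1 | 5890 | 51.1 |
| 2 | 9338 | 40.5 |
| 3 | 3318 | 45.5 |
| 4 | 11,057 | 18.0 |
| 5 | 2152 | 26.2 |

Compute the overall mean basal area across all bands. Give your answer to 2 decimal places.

34.19

N = 31755; weights Wₕ = Nₕ/N = (0.1855, 0.2941, 0.1045, 0.3482, 0.0678).
x̄_st = Σ Wₕ·x̄ₕ = 0.1855·51.1 + 0.2941·40.5 + 0.1045·45.5 + 0.3482·18.0 + 0.0678·26.2 ≈ 34.1850...
→ 34.19.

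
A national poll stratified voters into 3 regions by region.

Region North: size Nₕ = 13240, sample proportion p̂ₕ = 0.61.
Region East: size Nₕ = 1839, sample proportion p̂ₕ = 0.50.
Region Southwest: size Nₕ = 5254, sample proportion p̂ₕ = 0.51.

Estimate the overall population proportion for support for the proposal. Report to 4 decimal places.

Wₕ = Nₕ/N with N = 20333: 0.6512, 0.0904, 0.2584.
p̂_st = 0.6512·0.61 + 0.0904·0.50 + 0.2584·0.51 ≈ 0.574211... → 0.5742.

0.5742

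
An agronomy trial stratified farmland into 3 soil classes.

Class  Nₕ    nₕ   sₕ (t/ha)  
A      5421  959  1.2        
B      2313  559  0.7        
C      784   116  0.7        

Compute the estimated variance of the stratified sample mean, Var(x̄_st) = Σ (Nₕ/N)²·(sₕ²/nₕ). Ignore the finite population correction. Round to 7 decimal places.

0.0007086

N = 8518. Term for each stratum: Wₕ²sₕ²/nₕ.
Var(x̄_st) = 0.0006081734 + 0.0000646339 + 0.0000357845 = 0.0007085918 → 0.0007086.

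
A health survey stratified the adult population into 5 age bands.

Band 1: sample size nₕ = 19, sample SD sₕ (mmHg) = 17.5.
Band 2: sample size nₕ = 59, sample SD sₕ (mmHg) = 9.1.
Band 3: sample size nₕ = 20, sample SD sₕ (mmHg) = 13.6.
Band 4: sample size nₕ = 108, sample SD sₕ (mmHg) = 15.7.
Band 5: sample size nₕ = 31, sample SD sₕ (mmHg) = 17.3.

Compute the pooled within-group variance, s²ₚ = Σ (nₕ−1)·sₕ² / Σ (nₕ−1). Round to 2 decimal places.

212.00

Degrees of freedom: 18 + 58 + 19 + 107 + 30 = 232.
Σ(nₕ−1)sₕ² = 18·306.25 + 58·82.81 + 19·184.96 + 107·246.49 + 30·299.29 = 49182.85.
s²ₚ = 49182.85 / 232 = 211.9950... → 212.00.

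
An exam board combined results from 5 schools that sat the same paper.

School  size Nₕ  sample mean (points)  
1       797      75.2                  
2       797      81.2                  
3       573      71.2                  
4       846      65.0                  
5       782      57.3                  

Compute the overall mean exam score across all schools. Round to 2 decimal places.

69.89

N = 797 + 797 + 573 + 846 + 782 = 3795.
Overall mean = Σ (Nₕ/N)·x̄ₕ — weight by population share, not a simple average.
Σ Nₕx̄ₕ = 797·75.2 + 797·81.2 + 573·71.2 + 846·65.0 + 782·57.3 = 59934.4 + 64716.4 + 40797.6 + 54990 + 44808.6 = 265247.
Divide by N: 265247 / 3795 = 69.8938... → 69.89.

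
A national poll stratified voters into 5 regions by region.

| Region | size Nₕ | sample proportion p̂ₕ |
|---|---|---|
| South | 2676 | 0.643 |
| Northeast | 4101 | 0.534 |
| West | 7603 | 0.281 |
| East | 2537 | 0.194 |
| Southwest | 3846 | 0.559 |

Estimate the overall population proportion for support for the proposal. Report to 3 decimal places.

Wₕ = Nₕ/N with N = 20763: 0.1289, 0.1975, 0.3662, 0.1222, 0.1852.
p̂_st = 0.1289·0.643 + 0.1975·0.534 + 0.3662·0.281 + 0.1222·0.194 + 0.1852·0.559 ≈ 0.41849... → 0.418.

0.418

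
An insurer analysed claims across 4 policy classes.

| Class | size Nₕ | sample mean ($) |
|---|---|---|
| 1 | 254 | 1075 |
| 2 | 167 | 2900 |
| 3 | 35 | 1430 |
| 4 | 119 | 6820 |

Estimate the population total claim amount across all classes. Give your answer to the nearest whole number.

1618980

1: 254·1075 = 273050
2: 167·2900 = 484300
3: 35·1430 = 50050
4: 119·6820 = 811580
τ̂ = Σ Nₕx̄ₕ = 1618980.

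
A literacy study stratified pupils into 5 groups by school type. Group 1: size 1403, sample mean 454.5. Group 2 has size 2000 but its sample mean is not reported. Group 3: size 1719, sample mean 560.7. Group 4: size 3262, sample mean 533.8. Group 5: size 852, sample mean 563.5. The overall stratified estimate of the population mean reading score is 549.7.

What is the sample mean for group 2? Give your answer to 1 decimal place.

Σ Nₕx̄ₕ = N·μ, so 2000·x̄_2 = 9236·549.7 − (1403·454.5 + 1719·560.7 + 3262·533.8 + 852·563.5).
= 5077029.2 − 3822864.4 = 1254164.8.
x̄_2 = 1254164.8 / 2000 = 627.082... → 627.1.

627.1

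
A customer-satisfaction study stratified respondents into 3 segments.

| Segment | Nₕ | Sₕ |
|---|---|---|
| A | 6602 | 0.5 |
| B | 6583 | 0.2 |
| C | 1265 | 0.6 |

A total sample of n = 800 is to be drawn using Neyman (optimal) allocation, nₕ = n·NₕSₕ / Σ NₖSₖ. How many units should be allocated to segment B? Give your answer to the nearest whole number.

Σ NₕSₕ = 6602·0.5 + 6583·0.2 + 1265·0.6 = 5376.6.
Share for B: 1316.6/5376.6 = 0.24488.
n_B = 800 × 0.24488 = 195.901... → 196.

196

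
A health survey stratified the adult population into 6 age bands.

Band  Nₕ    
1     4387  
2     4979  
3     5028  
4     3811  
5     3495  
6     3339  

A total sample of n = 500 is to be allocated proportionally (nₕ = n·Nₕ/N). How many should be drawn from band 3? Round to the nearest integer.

100

Share of band 3 = 5028/25039 = 0.20081.
Allocate 500 × 0.20081 = 100.403... → 100.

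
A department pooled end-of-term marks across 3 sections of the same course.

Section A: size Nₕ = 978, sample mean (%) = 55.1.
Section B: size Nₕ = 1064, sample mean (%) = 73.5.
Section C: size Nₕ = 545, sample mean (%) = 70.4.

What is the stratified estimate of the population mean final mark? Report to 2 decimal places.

N = 2587; weights Wₕ = Nₕ/N = (0.3780, 0.4113, 0.2107).
x̄_st = Σ Wₕ·x̄ₕ = 0.3780·55.1 + 0.4113·73.5 + 0.2107·70.4 ≈ 65.8909...
→ 65.89.

65.89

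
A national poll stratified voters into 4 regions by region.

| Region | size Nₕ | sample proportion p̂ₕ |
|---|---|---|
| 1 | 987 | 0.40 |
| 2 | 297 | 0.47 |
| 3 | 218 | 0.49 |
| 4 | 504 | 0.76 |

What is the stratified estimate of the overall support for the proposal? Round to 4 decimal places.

N = 987 + 297 + 218 + 504 = 2006.
Overall proportion = Σ (Nₕ/N)·p̂ₕ.
Σ Nₕp̂ₕ = 394.8 + 139.59 + 106.82 + 383.04 = 1024.25.
1024.25 / 2006 = 0.510593... → 0.5106.

0.5106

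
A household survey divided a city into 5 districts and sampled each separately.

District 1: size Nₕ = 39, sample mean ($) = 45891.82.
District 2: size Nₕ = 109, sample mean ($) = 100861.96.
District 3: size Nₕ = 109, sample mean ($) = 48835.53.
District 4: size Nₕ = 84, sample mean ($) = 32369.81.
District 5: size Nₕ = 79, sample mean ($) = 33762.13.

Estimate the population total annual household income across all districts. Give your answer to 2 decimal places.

23493079.70

Population total = Σ Nₕ·x̄ₕ (each stratum's size times its mean).
39·45891.82 + 109·100861.96 + 109·48835.53 + 84·32369.81 + 79·33762.13 = 1789780.98 + 10993953.64 + 5323072.77 + 2719064.04 + 2667208.27 = 23493079.70.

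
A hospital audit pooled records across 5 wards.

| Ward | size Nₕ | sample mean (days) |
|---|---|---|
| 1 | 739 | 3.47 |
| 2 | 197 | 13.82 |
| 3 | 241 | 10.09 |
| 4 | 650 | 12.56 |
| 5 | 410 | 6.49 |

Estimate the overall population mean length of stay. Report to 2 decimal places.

8.29

x̄_st = (Σ Nₕx̄ₕ) / (Σ Nₕ) = (739·3.47 + 197·13.82 + 241·10.09 + 650·12.56 + 410·6.49) / 2237
= 18543.46 / 2237 = 8.2894... → 8.29.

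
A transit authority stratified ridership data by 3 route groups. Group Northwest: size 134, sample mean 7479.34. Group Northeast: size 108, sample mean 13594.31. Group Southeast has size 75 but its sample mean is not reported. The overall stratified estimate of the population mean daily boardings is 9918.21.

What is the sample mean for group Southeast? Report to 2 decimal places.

N = 134 + 108 + 75 = 317.
Overall total = μ·N = 9918.21·317 = 3144072.57.
Subtract the known strata: 134·7479.34 + 108·13594.31 = 2470417.04.
Remaining total for group Southeast: 3144072.57 − 2470417.04 = 673655.53.
Divide by its size: 673655.53 / 75 = 8982.0737... → 8982.07.

8982.07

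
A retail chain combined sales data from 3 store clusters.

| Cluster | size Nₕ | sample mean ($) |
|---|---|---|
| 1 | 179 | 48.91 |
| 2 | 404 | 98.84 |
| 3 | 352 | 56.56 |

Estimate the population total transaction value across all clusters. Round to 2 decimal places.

Population total = Σ Nₕ·x̄ₕ (each stratum's size times its mean).
179·48.91 + 404·98.84 + 352·56.56 = 8754.89 + 39931.36 + 19909.12 = 68595.37.

68595.37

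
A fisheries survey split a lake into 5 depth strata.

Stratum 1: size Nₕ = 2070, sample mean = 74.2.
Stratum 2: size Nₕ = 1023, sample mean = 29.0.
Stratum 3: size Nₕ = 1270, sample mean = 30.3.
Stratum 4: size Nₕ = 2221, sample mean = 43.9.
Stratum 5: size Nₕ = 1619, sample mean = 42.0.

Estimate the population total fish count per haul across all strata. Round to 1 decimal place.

387241.9

1: 2070·74.2 = 153594
2: 1023·29.0 = 29667
3: 1270·30.3 = 38481
4: 2221·43.9 = 97501.9
5: 1619·42.0 = 67998
τ̂ = Σ Nₕx̄ₕ = 387241.9.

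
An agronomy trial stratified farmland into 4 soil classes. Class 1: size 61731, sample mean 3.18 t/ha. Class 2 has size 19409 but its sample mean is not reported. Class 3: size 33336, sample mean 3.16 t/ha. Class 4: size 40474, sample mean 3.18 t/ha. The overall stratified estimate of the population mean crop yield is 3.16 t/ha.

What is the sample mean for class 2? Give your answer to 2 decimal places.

3.05

N = 61731 + 19409 + 33336 + 40474 = 154950.
Overall total = μ·N = 3.16·154950 = 489642.
Subtract the known strata: 61731·3.18 + 33336·3.16 + 40474·3.18 = 430353.66.
Remaining total for class 2: 489642 − 430353.66 = 59288.34.
Divide by its size: 59288.34 / 19409 = 3.0547... → 3.05.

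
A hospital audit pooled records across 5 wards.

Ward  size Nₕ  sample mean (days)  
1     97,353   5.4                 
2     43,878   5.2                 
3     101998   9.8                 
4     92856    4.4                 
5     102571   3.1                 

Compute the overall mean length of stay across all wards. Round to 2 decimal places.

N = 438656; weights Wₕ = Nₕ/N = (0.2219, 0.1000, 0.2325, 0.2117, 0.2338).
x̄_st = Σ Wₕ·x̄ₕ = 0.2219·5.4 + 0.1000·5.2 + 0.2325·9.8 + 0.2117·4.4 + 0.2338·3.1 ≈ 5.6536...
→ 5.65.

5.65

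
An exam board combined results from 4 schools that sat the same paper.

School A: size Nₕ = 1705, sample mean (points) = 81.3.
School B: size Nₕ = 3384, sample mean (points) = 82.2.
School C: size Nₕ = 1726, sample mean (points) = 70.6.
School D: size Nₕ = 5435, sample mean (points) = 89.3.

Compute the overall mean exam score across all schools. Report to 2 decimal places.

83.59

N = 1705 + 3384 + 1726 + 5435 = 12250.
The stratified mean weights each stratum mean by its population share Nₕ/N.
Σ Nₕx̄ₕ = 1705·81.3 + 3384·82.2 + 1726·70.6 + 5435·89.3 = 138616.5 + 278164.8 + 121855.6 + 485345.5 = 1023982.4.
Divide by N: 1023982.4 / 12250 = 83.5904 → 83.59.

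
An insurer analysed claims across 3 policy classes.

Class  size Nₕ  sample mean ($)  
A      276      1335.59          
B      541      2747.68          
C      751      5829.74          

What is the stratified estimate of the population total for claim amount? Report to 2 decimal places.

Population total = Σ Nₕ·x̄ₕ (each stratum's size times its mean).
276·1335.59 + 541·2747.68 + 751·5829.74 = 368622.84 + 1486494.88 + 4378134.74 = 6233252.46.

6233252.46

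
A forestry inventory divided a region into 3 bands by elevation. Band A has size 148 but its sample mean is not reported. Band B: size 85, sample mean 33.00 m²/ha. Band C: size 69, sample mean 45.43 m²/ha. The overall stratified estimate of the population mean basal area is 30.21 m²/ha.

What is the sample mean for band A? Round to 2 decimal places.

Σ Nₕx̄ₕ = N·μ, so 148·x̄_A = 302·30.21 − (85·33.00 + 69·45.43).
= 9123.42 − 5939.67 = 3183.75.
x̄_A = 3183.75 / 148 = 21.5118... → 21.51.

21.51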